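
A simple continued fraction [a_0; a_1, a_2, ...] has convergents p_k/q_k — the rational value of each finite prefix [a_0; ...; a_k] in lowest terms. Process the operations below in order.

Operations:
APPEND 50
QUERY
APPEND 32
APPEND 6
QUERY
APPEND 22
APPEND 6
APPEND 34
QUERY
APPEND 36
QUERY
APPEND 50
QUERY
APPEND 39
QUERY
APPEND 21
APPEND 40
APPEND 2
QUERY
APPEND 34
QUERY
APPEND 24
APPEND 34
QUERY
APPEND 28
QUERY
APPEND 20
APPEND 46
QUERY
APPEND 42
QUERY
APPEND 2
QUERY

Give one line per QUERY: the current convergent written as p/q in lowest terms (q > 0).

APPEND 50: p_0 = 50·1 + 0 = 50, q_0 = 50·0 + 1 = 1 → 50/1
APPEND 32: p_1 = 32·50 + 1 = 1601, q_1 = 32·1 + 0 = 32 → 1601/32
APPEND 6: p_2 = 6·1601 + 50 = 9656, q_2 = 6·32 + 1 = 193 → 9656/193
APPEND 22: p_3 = 22·9656 + 1601 = 214033, q_3 = 22·193 + 32 = 4278 → 214033/4278
APPEND 6: p_4 = 6·214033 + 9656 = 1293854, q_4 = 6·4278 + 193 = 25861 → 1293854/25861
APPEND 34: p_5 = 34·1293854 + 214033 = 44205069, q_5 = 34·25861 + 4278 = 883552 → 44205069/883552
APPEND 36: p_6 = 36·44205069 + 1293854 = 1592676338, q_6 = 36·883552 + 25861 = 31833733 → 1592676338/31833733
APPEND 50: p_7 = 50·1592676338 + 44205069 = 79678021969, q_7 = 50·31833733 + 883552 = 1592570202 → 79678021969/1592570202
APPEND 39: p_8 = 39·79678021969 + 1592676338 = 3109035533129, q_8 = 39·1592570202 + 31833733 = 62142071611 → 3109035533129/62142071611
APPEND 21: p_9 = 21·3109035533129 + 79678021969 = 65369424217678, q_9 = 21·62142071611 + 1592570202 = 1306576074033 → 65369424217678/1306576074033
APPEND 40: p_10 = 40·65369424217678 + 3109035533129 = 2617886004240249, q_10 = 40·1306576074033 + 62142071611 = 52325185032931 → 2617886004240249/52325185032931
APPEND 2: p_11 = 2·2617886004240249 + 65369424217678 = 5301141432698176, q_11 = 2·52325185032931 + 1306576074033 = 105956946139895 → 5301141432698176/105956946139895
APPEND 34: p_12 = 34·5301141432698176 + 2617886004240249 = 182856694715978233, q_12 = 34·105956946139895 + 52325185032931 = 3654861353789361 → 182856694715978233/3654861353789361
APPEND 24: p_13 = 24·182856694715978233 + 5301141432698176 = 4393861814616175768, q_13 = 24·3654861353789361 + 105956946139895 = 87822629437084559 → 4393861814616175768/87822629437084559
APPEND 34: p_14 = 34·4393861814616175768 + 182856694715978233 = 149574158391665954345, q_14 = 34·87822629437084559 + 3654861353789361 = 2989624262214664367 → 149574158391665954345/2989624262214664367
APPEND 28: p_15 = 28·149574158391665954345 + 4393861814616175768 = 4192470296781262897428, q_15 = 28·2989624262214664367 + 87822629437084559 = 83797301971447686835 → 4192470296781262897428/83797301971447686835
APPEND 20: p_16 = 20·4192470296781262897428 + 149574158391665954345 = 83998980094016923902905, q_16 = 20·83797301971447686835 + 2989624262214664367 = 1678935663691168401067 → 83998980094016923902905/1678935663691168401067
APPEND 46: p_17 = 46·83998980094016923902905 + 4192470296781262897428 = 3868145554621559762431058, q_17 = 46·1678935663691168401067 + 83797301971447686835 = 77314837831765194135917 → 3868145554621559762431058/77314837831765194135917
APPEND 42: p_18 = 42·3868145554621559762431058 + 83998980094016923902905 = 162546112274199526946007341, q_18 = 42·77314837831765194135917 + 1678935663691168401067 = 3248902124597829322109581 → 162546112274199526946007341/3248902124597829322109581
APPEND 2: p_19 = 2·162546112274199526946007341 + 3868145554621559762431058 = 328960370103020613654445740, q_19 = 2·3248902124597829322109581 + 77314837831765194135917 = 6575119087027423838355079 → 328960370103020613654445740/6575119087027423838355079

50/1
9656/193
44205069/883552
1592676338/31833733
79678021969/1592570202
3109035533129/62142071611
5301141432698176/105956946139895
182856694715978233/3654861353789361
149574158391665954345/2989624262214664367
4192470296781262897428/83797301971447686835
3868145554621559762431058/77314837831765194135917
162546112274199526946007341/3248902124597829322109581
328960370103020613654445740/6575119087027423838355079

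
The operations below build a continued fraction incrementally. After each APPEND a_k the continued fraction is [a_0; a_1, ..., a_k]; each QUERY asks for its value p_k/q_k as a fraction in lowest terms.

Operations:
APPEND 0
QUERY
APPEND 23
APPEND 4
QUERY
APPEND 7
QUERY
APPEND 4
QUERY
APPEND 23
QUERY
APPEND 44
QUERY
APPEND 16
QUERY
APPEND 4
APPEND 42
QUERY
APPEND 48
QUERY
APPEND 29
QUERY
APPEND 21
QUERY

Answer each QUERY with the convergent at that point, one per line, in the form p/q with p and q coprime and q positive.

APPEND 0: p_0 = 0·1 + 0 = 0, q_0 = 0·0 + 1 = 1 → 0/1
APPEND 23: p_1 = 23·0 + 1 = 1, q_1 = 23·1 + 0 = 23 → 1/23
APPEND 4: p_2 = 4·1 + 0 = 4, q_2 = 4·23 + 1 = 93 → 4/93
APPEND 7: p_3 = 7·4 + 1 = 29, q_3 = 7·93 + 23 = 674 → 29/674
APPEND 4: p_4 = 4·29 + 4 = 120, q_4 = 4·674 + 93 = 2789 → 120/2789
APPEND 23: p_5 = 23·120 + 29 = 2789, q_5 = 23·2789 + 674 = 64821 → 2789/64821
APPEND 44: p_6 = 44·2789 + 120 = 122836, q_6 = 44·64821 + 2789 = 2854913 → 122836/2854913
APPEND 16: p_7 = 16·122836 + 2789 = 1968165, q_7 = 16·2854913 + 64821 = 45743429 → 1968165/45743429
APPEND 4: p_8 = 4·1968165 + 122836 = 7995496, q_8 = 4·45743429 + 2854913 = 185828629 → 7995496/185828629
APPEND 42: p_9 = 42·7995496 + 1968165 = 337778997, q_9 = 42·185828629 + 45743429 = 7850545847 → 337778997/7850545847
APPEND 48: p_10 = 48·337778997 + 7995496 = 16221387352, q_10 = 48·7850545847 + 185828629 = 377012029285 → 16221387352/377012029285
APPEND 29: p_11 = 29·16221387352 + 337778997 = 470758012205, q_11 = 29·377012029285 + 7850545847 = 10941199395112 → 470758012205/10941199395112
APPEND 21: p_12 = 21·470758012205 + 16221387352 = 9902139643657, q_12 = 21·10941199395112 + 377012029285 = 230142199326637 → 9902139643657/230142199326637

0/1
4/93
29/674
120/2789
2789/64821
122836/2854913
1968165/45743429
337778997/7850545847
16221387352/377012029285
470758012205/10941199395112
9902139643657/230142199326637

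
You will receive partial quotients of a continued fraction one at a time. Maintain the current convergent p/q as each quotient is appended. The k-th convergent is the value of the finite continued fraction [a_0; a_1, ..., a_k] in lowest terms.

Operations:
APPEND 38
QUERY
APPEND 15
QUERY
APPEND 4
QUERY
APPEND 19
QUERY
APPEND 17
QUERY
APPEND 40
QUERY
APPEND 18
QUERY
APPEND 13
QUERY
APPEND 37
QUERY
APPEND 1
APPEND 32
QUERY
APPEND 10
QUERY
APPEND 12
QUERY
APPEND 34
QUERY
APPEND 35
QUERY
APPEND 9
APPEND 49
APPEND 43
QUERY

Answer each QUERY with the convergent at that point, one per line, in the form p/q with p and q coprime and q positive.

APPEND 38: p_0 = 38·1 + 0 = 38, q_0 = 38·0 + 1 = 1 → 38/1
APPEND 15: p_1 = 15·38 + 1 = 571, q_1 = 15·1 + 0 = 15 → 571/15
APPEND 4: p_2 = 4·571 + 38 = 2322, q_2 = 4·15 + 1 = 61 → 2322/61
APPEND 19: p_3 = 19·2322 + 571 = 44689, q_3 = 19·61 + 15 = 1174 → 44689/1174
APPEND 17: p_4 = 17·44689 + 2322 = 762035, q_4 = 17·1174 + 61 = 20019 → 762035/20019
APPEND 40: p_5 = 40·762035 + 44689 = 30526089, q_5 = 40·20019 + 1174 = 801934 → 30526089/801934
APPEND 18: p_6 = 18·30526089 + 762035 = 550231637, q_6 = 18·801934 + 20019 = 14454831 → 550231637/14454831
APPEND 13: p_7 = 13·550231637 + 30526089 = 7183537370, q_7 = 13·14454831 + 801934 = 188714737 → 7183537370/188714737
APPEND 37: p_8 = 37·7183537370 + 550231637 = 266341114327, q_8 = 37·188714737 + 14454831 = 6996900100 → 266341114327/6996900100
APPEND 1: p_9 = 1·266341114327 + 7183537370 = 273524651697, q_9 = 1·6996900100 + 188714737 = 7185614837 → 273524651697/7185614837
APPEND 32: p_10 = 32·273524651697 + 266341114327 = 9019129968631, q_10 = 32·7185614837 + 6996900100 = 236936574884 → 9019129968631/236936574884
APPEND 10: p_11 = 10·9019129968631 + 273524651697 = 90464824338007, q_11 = 10·236936574884 + 7185614837 = 2376551363677 → 90464824338007/2376551363677
APPEND 12: p_12 = 12·90464824338007 + 9019129968631 = 1094597022024715, q_12 = 12·2376551363677 + 236936574884 = 28755552939008 → 1094597022024715/28755552939008
APPEND 34: p_13 = 34·1094597022024715 + 90464824338007 = 37306763573178317, q_13 = 34·28755552939008 + 2376551363677 = 980065351289949 → 37306763573178317/980065351289949
APPEND 35: p_14 = 35·37306763573178317 + 1094597022024715 = 1306831322083265810, q_14 = 35·980065351289949 + 28755552939008 = 34331042848087223 → 1306831322083265810/34331042848087223
APPEND 9: p_15 = 9·1306831322083265810 + 37306763573178317 = 11798788662322570607, q_15 = 9·34331042848087223 + 980065351289949 = 309959450984074956 → 11798788662322570607/309959450984074956
APPEND 49: p_16 = 49·11798788662322570607 + 1306831322083265810 = 579447475775889225553, q_16 = 49·309959450984074956 + 34331042848087223 = 15222344141067760067 → 579447475775889225553/15222344141067760067
APPEND 43: p_17 = 43·579447475775889225553 + 11798788662322570607 = 24928040247025559269386, q_17 = 43·15222344141067760067 + 309959450984074956 = 654870757516897757837 → 24928040247025559269386/654870757516897757837

38/1
571/15
2322/61
44689/1174
762035/20019
30526089/801934
550231637/14454831
7183537370/188714737
266341114327/6996900100
9019129968631/236936574884
90464824338007/2376551363677
1094597022024715/28755552939008
37306763573178317/980065351289949
1306831322083265810/34331042848087223
24928040247025559269386/654870757516897757837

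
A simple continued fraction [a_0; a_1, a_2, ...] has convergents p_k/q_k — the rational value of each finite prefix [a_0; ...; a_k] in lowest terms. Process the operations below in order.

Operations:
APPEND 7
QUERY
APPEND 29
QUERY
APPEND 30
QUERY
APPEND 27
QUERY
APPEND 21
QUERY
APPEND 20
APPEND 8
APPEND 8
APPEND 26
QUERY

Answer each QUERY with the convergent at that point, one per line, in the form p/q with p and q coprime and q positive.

APPEND 7: p_0 = 7·1 + 0 = 7, q_0 = 7·0 + 1 = 1 → 7/1
APPEND 29: p_1 = 29·7 + 1 = 204, q_1 = 29·1 + 0 = 29 → 204/29
APPEND 30: p_2 = 30·204 + 7 = 6127, q_2 = 30·29 + 1 = 871 → 6127/871
APPEND 27: p_3 = 27·6127 + 204 = 165633, q_3 = 27·871 + 29 = 23546 → 165633/23546
APPEND 21: p_4 = 21·165633 + 6127 = 3484420, q_4 = 21·23546 + 871 = 495337 → 3484420/495337
APPEND 20: p_5 = 20·3484420 + 165633 = 69854033, q_5 = 20·495337 + 23546 = 9930286 → 69854033/9930286
APPEND 8: p_6 = 8·69854033 + 3484420 = 562316684, q_6 = 8·9930286 + 495337 = 79937625 → 562316684/79937625
APPEND 8: p_7 = 8·562316684 + 69854033 = 4568387505, q_7 = 8·79937625 + 9930286 = 649431286 → 4568387505/649431286
APPEND 26: p_8 = 26·4568387505 + 562316684 = 119340391814, q_8 = 26·649431286 + 79937625 = 16965151061 → 119340391814/16965151061

7/1
204/29
6127/871
165633/23546
3484420/495337
119340391814/16965151061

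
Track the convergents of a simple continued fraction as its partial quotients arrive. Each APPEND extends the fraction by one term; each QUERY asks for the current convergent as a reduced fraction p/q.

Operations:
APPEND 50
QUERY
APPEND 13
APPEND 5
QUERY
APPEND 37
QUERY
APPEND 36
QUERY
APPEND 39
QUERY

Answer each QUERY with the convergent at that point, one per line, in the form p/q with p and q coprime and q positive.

APPEND 50: p_0 = 50·1 + 0 = 50, q_0 = 50·0 + 1 = 1 → 50/1
APPEND 13: p_1 = 13·50 + 1 = 651, q_1 = 13·1 + 0 = 13 → 651/13
APPEND 5: p_2 = 5·651 + 50 = 3305, q_2 = 5·13 + 1 = 66 → 3305/66
APPEND 37: p_3 = 37·3305 + 651 = 122936, q_3 = 37·66 + 13 = 2455 → 122936/2455
APPEND 36: p_4 = 36·122936 + 3305 = 4429001, q_4 = 36·2455 + 66 = 88446 → 4429001/88446
APPEND 39: p_5 = 39·4429001 + 122936 = 172853975, q_5 = 39·88446 + 2455 = 3451849 → 172853975/3451849

50/1
3305/66
122936/2455
4429001/88446
172853975/3451849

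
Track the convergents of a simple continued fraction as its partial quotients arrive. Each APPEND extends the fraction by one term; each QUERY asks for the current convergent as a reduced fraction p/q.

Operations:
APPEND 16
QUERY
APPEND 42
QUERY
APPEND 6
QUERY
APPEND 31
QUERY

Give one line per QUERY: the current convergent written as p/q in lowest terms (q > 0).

APPEND 16: p_0 = 16·1 + 0 = 16, q_0 = 16·0 + 1 = 1 → 16/1
APPEND 42: p_1 = 42·16 + 1 = 673, q_1 = 42·1 + 0 = 42 → 673/42
APPEND 6: p_2 = 6·673 + 16 = 4054, q_2 = 6·42 + 1 = 253 → 4054/253
APPEND 31: p_3 = 31·4054 + 673 = 126347, q_3 = 31·253 + 42 = 7885 → 126347/7885

16/1
673/42
4054/253
126347/7885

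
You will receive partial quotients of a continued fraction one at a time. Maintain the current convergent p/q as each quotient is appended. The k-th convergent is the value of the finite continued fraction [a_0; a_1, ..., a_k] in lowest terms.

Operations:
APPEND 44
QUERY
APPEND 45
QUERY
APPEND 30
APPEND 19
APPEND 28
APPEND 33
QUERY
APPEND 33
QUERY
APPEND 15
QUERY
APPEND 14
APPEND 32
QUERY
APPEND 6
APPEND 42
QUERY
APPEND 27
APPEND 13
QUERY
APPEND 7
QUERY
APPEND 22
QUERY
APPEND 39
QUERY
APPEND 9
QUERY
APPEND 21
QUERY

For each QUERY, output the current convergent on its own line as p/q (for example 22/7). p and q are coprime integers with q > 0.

44/1
1981/45
1049050617/23830033
34650425471/787112432
520805432682/11830516513
234950452889290/5337089512161
59750153493277168/1357273049008521
21050475402003207003/478178569619414932
148967998986984751316/3383928548610551171
3298346453115667735955/74924606639051540694
128784479670498026453561/2925443587471620638237
1162358663487597905818004/26403916893883637284827
24538316412910054048631645/557407698359028003619604

APPEND 44: p_0 = 44·1 + 0 = 44, q_0 = 44·0 + 1 = 1 → 44/1
APPEND 45: p_1 = 45·44 + 1 = 1981, q_1 = 45·1 + 0 = 45 → 1981/45
APPEND 30: p_2 = 30·1981 + 44 = 59474, q_2 = 30·45 + 1 = 1351 → 59474/1351
APPEND 19: p_3 = 19·59474 + 1981 = 1131987, q_3 = 19·1351 + 45 = 25714 → 1131987/25714
APPEND 28: p_4 = 28·1131987 + 59474 = 31755110, q_4 = 28·25714 + 1351 = 721343 → 31755110/721343
APPEND 33: p_5 = 33·31755110 + 1131987 = 1049050617, q_5 = 33·721343 + 25714 = 23830033 → 1049050617/23830033
APPEND 33: p_6 = 33·1049050617 + 31755110 = 34650425471, q_6 = 33·23830033 + 721343 = 787112432 → 34650425471/787112432
APPEND 15: p_7 = 15·34650425471 + 1049050617 = 520805432682, q_7 = 15·787112432 + 23830033 = 11830516513 → 520805432682/11830516513
APPEND 14: p_8 = 14·520805432682 + 34650425471 = 7325926483019, q_8 = 14·11830516513 + 787112432 = 166414343614 → 7325926483019/166414343614
APPEND 32: p_9 = 32·7325926483019 + 520805432682 = 234950452889290, q_9 = 32·166414343614 + 11830516513 = 5337089512161 → 234950452889290/5337089512161
APPEND 6: p_10 = 6·234950452889290 + 7325926483019 = 1417028643818759, q_10 = 6·5337089512161 + 166414343614 = 32188951416580 → 1417028643818759/32188951416580
APPEND 42: p_11 = 42·1417028643818759 + 234950452889290 = 59750153493277168, q_11 = 42·32188951416580 + 5337089512161 = 1357273049008521 → 59750153493277168/1357273049008521
APPEND 27: p_12 = 27·59750153493277168 + 1417028643818759 = 1614671172962302295, q_12 = 27·1357273049008521 + 32188951416580 = 36678561274646647 → 1614671172962302295/36678561274646647
APPEND 13: p_13 = 13·1614671172962302295 + 59750153493277168 = 21050475402003207003, q_13 = 13·36678561274646647 + 1357273049008521 = 478178569619414932 → 21050475402003207003/478178569619414932
APPEND 7: p_14 = 7·21050475402003207003 + 1614671172962302295 = 148967998986984751316, q_14 = 7·478178569619414932 + 36678561274646647 = 3383928548610551171 → 148967998986984751316/3383928548610551171
APPEND 22: p_15 = 22·148967998986984751316 + 21050475402003207003 = 3298346453115667735955, q_15 = 22·3383928548610551171 + 478178569619414932 = 74924606639051540694 → 3298346453115667735955/74924606639051540694
APPEND 39: p_16 = 39·3298346453115667735955 + 148967998986984751316 = 128784479670498026453561, q_16 = 39·74924606639051540694 + 3383928548610551171 = 2925443587471620638237 → 128784479670498026453561/2925443587471620638237
APPEND 9: p_17 = 9·128784479670498026453561 + 3298346453115667735955 = 1162358663487597905818004, q_17 = 9·2925443587471620638237 + 74924606639051540694 = 26403916893883637284827 → 1162358663487597905818004/26403916893883637284827
APPEND 21: p_18 = 21·1162358663487597905818004 + 128784479670498026453561 = 24538316412910054048631645, q_18 = 21·26403916893883637284827 + 2925443587471620638237 = 557407698359028003619604 → 24538316412910054048631645/557407698359028003619604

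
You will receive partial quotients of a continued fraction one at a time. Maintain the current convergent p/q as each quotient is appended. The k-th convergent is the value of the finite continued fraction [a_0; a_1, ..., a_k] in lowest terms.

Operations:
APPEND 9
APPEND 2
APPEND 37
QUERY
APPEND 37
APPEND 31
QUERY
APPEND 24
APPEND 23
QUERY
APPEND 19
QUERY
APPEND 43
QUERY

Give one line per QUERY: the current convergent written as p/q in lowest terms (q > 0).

APPEND 9: p_0 = 9·1 + 0 = 9, q_0 = 9·0 + 1 = 1 → 9/1
APPEND 2: p_1 = 2·9 + 1 = 19, q_1 = 2·1 + 0 = 2 → 19/2
APPEND 37: p_2 = 37·19 + 9 = 712, q_2 = 37·2 + 1 = 75 → 712/75
APPEND 37: p_3 = 37·712 + 19 = 26363, q_3 = 37·75 + 2 = 2777 → 26363/2777
APPEND 31: p_4 = 31·26363 + 712 = 817965, q_4 = 31·2777 + 75 = 86162 → 817965/86162
APPEND 24: p_5 = 24·817965 + 26363 = 19657523, q_5 = 24·86162 + 2777 = 2070665 → 19657523/2070665
APPEND 23: p_6 = 23·19657523 + 817965 = 452940994, q_6 = 23·2070665 + 86162 = 47711457 → 452940994/47711457
APPEND 19: p_7 = 19·452940994 + 19657523 = 8625536409, q_7 = 19·47711457 + 2070665 = 908588348 → 8625536409/908588348
APPEND 43: p_8 = 43·8625536409 + 452940994 = 371351006581, q_8 = 43·908588348 + 47711457 = 39117010421 → 371351006581/39117010421

712/75
817965/86162
452940994/47711457
8625536409/908588348
371351006581/39117010421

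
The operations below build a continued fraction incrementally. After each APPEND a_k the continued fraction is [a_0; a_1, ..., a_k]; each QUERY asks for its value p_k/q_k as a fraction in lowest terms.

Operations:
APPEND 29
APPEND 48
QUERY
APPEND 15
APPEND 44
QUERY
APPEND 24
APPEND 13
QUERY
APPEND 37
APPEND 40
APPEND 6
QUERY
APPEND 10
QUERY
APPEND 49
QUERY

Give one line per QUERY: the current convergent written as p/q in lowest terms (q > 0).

1393/48
922049/31772
288873349/9954009
2582955067227/89003565316
26258258106139/904808070449
1289237602268038/44424599017317

APPEND 29: p_0 = 29·1 + 0 = 29, q_0 = 29·0 + 1 = 1 → 29/1
APPEND 48: p_1 = 48·29 + 1 = 1393, q_1 = 48·1 + 0 = 48 → 1393/48
APPEND 15: p_2 = 15·1393 + 29 = 20924, q_2 = 15·48 + 1 = 721 → 20924/721
APPEND 44: p_3 = 44·20924 + 1393 = 922049, q_3 = 44·721 + 48 = 31772 → 922049/31772
APPEND 24: p_4 = 24·922049 + 20924 = 22150100, q_4 = 24·31772 + 721 = 763249 → 22150100/763249
APPEND 13: p_5 = 13·22150100 + 922049 = 288873349, q_5 = 13·763249 + 31772 = 9954009 → 288873349/9954009
APPEND 37: p_6 = 37·288873349 + 22150100 = 10710464013, q_6 = 37·9954009 + 763249 = 369061582 → 10710464013/369061582
APPEND 40: p_7 = 40·10710464013 + 288873349 = 428707433869, q_7 = 40·369061582 + 9954009 = 14772417289 → 428707433869/14772417289
APPEND 6: p_8 = 6·428707433869 + 10710464013 = 2582955067227, q_8 = 6·14772417289 + 369061582 = 89003565316 → 2582955067227/89003565316
APPEND 10: p_9 = 10·2582955067227 + 428707433869 = 26258258106139, q_9 = 10·89003565316 + 14772417289 = 904808070449 → 26258258106139/904808070449
APPEND 49: p_10 = 49·26258258106139 + 2582955067227 = 1289237602268038, q_10 = 49·904808070449 + 89003565316 = 44424599017317 → 1289237602268038/44424599017317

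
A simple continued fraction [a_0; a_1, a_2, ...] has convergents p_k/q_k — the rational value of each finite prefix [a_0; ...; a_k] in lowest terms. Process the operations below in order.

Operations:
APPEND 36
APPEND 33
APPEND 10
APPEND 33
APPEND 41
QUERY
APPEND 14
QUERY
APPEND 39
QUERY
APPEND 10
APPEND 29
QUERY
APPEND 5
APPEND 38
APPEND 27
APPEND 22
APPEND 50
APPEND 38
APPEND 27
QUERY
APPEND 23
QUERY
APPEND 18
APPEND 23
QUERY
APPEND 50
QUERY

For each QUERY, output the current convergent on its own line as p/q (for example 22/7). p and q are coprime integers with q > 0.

16196553/449527
227146489/6304334
8874909624/246318553
2589185948765/71861524609
15249492595519492270782/423241825466568336433
351302576060313754198283/9750222353402178673970
146141307394727156314515431/4056076838647635221435509
7313404065598038982793611426/202979769176568466856243343

APPEND 36: p_0 = 36·1 + 0 = 36, q_0 = 36·0 + 1 = 1 → 36/1
APPEND 33: p_1 = 33·36 + 1 = 1189, q_1 = 33·1 + 0 = 33 → 1189/33
APPEND 10: p_2 = 10·1189 + 36 = 11926, q_2 = 10·33 + 1 = 331 → 11926/331
APPEND 33: p_3 = 33·11926 + 1189 = 394747, q_3 = 33·331 + 33 = 10956 → 394747/10956
APPEND 41: p_4 = 41·394747 + 11926 = 16196553, q_4 = 41·10956 + 331 = 449527 → 16196553/449527
APPEND 14: p_5 = 14·16196553 + 394747 = 227146489, q_5 = 14·449527 + 10956 = 6304334 → 227146489/6304334
APPEND 39: p_6 = 39·227146489 + 16196553 = 8874909624, q_6 = 39·6304334 + 449527 = 246318553 → 8874909624/246318553
APPEND 10: p_7 = 10·8874909624 + 227146489 = 88976242729, q_7 = 10·246318553 + 6304334 = 2469489864 → 88976242729/2469489864
APPEND 29: p_8 = 29·88976242729 + 8874909624 = 2589185948765, q_8 = 29·2469489864 + 246318553 = 71861524609 → 2589185948765/71861524609
APPEND 5: p_9 = 5·2589185948765 + 88976242729 = 13034905986554, q_9 = 5·71861524609 + 2469489864 = 361777112909 → 13034905986554/361777112909
APPEND 38: p_10 = 38·13034905986554 + 2589185948765 = 497915613437817, q_10 = 38·361777112909 + 71861524609 = 13819391815151 → 497915613437817/13819391815151
APPEND 27: p_11 = 27·497915613437817 + 13034905986554 = 13456756468807613, q_11 = 27·13819391815151 + 361777112909 = 373485356121986 → 13456756468807613/373485356121986
APPEND 22: p_12 = 22·13456756468807613 + 497915613437817 = 296546557927205303, q_12 = 22·373485356121986 + 13819391815151 = 8230497226498843 → 296546557927205303/8230497226498843
APPEND 50: p_13 = 50·296546557927205303 + 13456756468807613 = 14840784652829072763, q_13 = 50·8230497226498843 + 373485356121986 = 411898346681064136 → 14840784652829072763/411898346681064136
APPEND 38: p_14 = 38·14840784652829072763 + 296546557927205303 = 564246363365431970297, q_14 = 38·411898346681064136 + 8230497226498843 = 15660367671106936011 → 564246363365431970297/15660367671106936011
APPEND 27: p_15 = 27·564246363365431970297 + 14840784652829072763 = 15249492595519492270782, q_15 = 27·15660367671106936011 + 411898346681064136 = 423241825466568336433 → 15249492595519492270782/423241825466568336433
APPEND 23: p_16 = 23·15249492595519492270782 + 564246363365431970297 = 351302576060313754198283, q_16 = 23·423241825466568336433 + 15660367671106936011 = 9750222353402178673970 → 351302576060313754198283/9750222353402178673970
APPEND 18: p_17 = 18·351302576060313754198283 + 15249492595519492270782 = 6338695861681167067839876, q_17 = 18·9750222353402178673970 + 423241825466568336433 = 175927244186705784467893 → 6338695861681167067839876/175927244186705784467893
APPEND 23: p_18 = 23·6338695861681167067839876 + 351302576060313754198283 = 146141307394727156314515431, q_18 = 23·175927244186705784467893 + 9750222353402178673970 = 4056076838647635221435509 → 146141307394727156314515431/4056076838647635221435509
APPEND 50: p_19 = 50·146141307394727156314515431 + 6338695861681167067839876 = 7313404065598038982793611426, q_19 = 50·4056076838647635221435509 + 175927244186705784467893 = 202979769176568466856243343 → 7313404065598038982793611426/202979769176568466856243343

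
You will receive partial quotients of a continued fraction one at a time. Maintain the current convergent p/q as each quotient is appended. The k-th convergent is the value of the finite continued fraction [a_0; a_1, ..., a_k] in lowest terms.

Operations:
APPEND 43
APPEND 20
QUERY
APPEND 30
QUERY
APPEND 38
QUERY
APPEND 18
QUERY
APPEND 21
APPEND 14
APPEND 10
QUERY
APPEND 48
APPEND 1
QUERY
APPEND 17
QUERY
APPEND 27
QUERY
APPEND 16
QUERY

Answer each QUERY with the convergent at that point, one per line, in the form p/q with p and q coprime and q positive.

861/20
25873/601
984035/22858
17738503/412045
52839841348/1227408673
2594398860927/60264898264
46646339655338/1083540760079
1262045569555053/29315865420397
20239375452536186/470137387486431

APPEND 43: p_0 = 43·1 + 0 = 43, q_0 = 43·0 + 1 = 1 → 43/1
APPEND 20: p_1 = 20·43 + 1 = 861, q_1 = 20·1 + 0 = 20 → 861/20
APPEND 30: p_2 = 30·861 + 43 = 25873, q_2 = 30·20 + 1 = 601 → 25873/601
APPEND 38: p_3 = 38·25873 + 861 = 984035, q_3 = 38·601 + 20 = 22858 → 984035/22858
APPEND 18: p_4 = 18·984035 + 25873 = 17738503, q_4 = 18·22858 + 601 = 412045 → 17738503/412045
APPEND 21: p_5 = 21·17738503 + 984035 = 373492598, q_5 = 21·412045 + 22858 = 8675803 → 373492598/8675803
APPEND 14: p_6 = 14·373492598 + 17738503 = 5246634875, q_6 = 14·8675803 + 412045 = 121873287 → 5246634875/121873287
APPEND 10: p_7 = 10·5246634875 + 373492598 = 52839841348, q_7 = 10·121873287 + 8675803 = 1227408673 → 52839841348/1227408673
APPEND 48: p_8 = 48·52839841348 + 5246634875 = 2541559019579, q_8 = 48·1227408673 + 121873287 = 59037489591 → 2541559019579/59037489591
APPEND 1: p_9 = 1·2541559019579 + 52839841348 = 2594398860927, q_9 = 1·59037489591 + 1227408673 = 60264898264 → 2594398860927/60264898264
APPEND 17: p_10 = 17·2594398860927 + 2541559019579 = 46646339655338, q_10 = 17·60264898264 + 59037489591 = 1083540760079 → 46646339655338/1083540760079
APPEND 27: p_11 = 27·46646339655338 + 2594398860927 = 1262045569555053, q_11 = 27·1083540760079 + 60264898264 = 29315865420397 → 1262045569555053/29315865420397
APPEND 16: p_12 = 16·1262045569555053 + 46646339655338 = 20239375452536186, q_12 = 16·29315865420397 + 1083540760079 = 470137387486431 → 20239375452536186/470137387486431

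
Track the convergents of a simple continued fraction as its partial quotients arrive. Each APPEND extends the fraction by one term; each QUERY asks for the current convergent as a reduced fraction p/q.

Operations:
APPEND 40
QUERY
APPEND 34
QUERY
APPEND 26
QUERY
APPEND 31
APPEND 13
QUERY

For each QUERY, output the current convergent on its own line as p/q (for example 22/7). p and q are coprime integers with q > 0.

40/1
1361/34
35426/885
14329797/357982

APPEND 40: p_0 = 40·1 + 0 = 40, q_0 = 40·0 + 1 = 1 → 40/1
APPEND 34: p_1 = 34·40 + 1 = 1361, q_1 = 34·1 + 0 = 34 → 1361/34
APPEND 26: p_2 = 26·1361 + 40 = 35426, q_2 = 26·34 + 1 = 885 → 35426/885
APPEND 31: p_3 = 31·35426 + 1361 = 1099567, q_3 = 31·885 + 34 = 27469 → 1099567/27469
APPEND 13: p_4 = 13·1099567 + 35426 = 14329797, q_4 = 13·27469 + 885 = 357982 → 14329797/357982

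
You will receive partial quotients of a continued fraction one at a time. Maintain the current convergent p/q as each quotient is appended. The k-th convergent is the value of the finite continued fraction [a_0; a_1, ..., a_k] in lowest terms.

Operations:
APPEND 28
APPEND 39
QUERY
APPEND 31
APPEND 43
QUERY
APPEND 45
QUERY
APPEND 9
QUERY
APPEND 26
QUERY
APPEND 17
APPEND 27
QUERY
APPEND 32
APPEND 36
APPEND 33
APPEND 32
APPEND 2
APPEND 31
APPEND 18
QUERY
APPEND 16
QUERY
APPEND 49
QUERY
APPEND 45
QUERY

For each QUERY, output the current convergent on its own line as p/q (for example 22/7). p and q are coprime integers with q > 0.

APPEND 28: p_0 = 28·1 + 0 = 28, q_0 = 28·0 + 1 = 1 → 28/1
APPEND 39: p_1 = 39·28 + 1 = 1093, q_1 = 39·1 + 0 = 39 → 1093/39
APPEND 31: p_2 = 31·1093 + 28 = 33911, q_2 = 31·39 + 1 = 1210 → 33911/1210
APPEND 43: p_3 = 43·33911 + 1093 = 1459266, q_3 = 43·1210 + 39 = 52069 → 1459266/52069
APPEND 45: p_4 = 45·1459266 + 33911 = 65700881, q_4 = 45·52069 + 1210 = 2344315 → 65700881/2344315
APPEND 9: p_5 = 9·65700881 + 1459266 = 592767195, q_5 = 9·2344315 + 52069 = 21150904 → 592767195/21150904
APPEND 26: p_6 = 26·592767195 + 65700881 = 15477647951, q_6 = 26·21150904 + 2344315 = 552267819 → 15477647951/552267819
APPEND 17: p_7 = 17·15477647951 + 592767195 = 263712782362, q_7 = 17·552267819 + 21150904 = 9409703827 → 263712782362/9409703827
APPEND 27: p_8 = 27·263712782362 + 15477647951 = 7135722771725, q_8 = 27·9409703827 + 552267819 = 254614271148 → 7135722771725/254614271148
APPEND 32: p_9 = 32·7135722771725 + 263712782362 = 228606841477562, q_9 = 32·254614271148 + 9409703827 = 8157066380563 → 228606841477562/8157066380563
APPEND 36: p_10 = 36·228606841477562 + 7135722771725 = 8236982015963957, q_10 = 36·8157066380563 + 254614271148 = 293909003971416 → 8236982015963957/293909003971416
APPEND 33: p_11 = 33·8236982015963957 + 228606841477562 = 272049013368288143, q_11 = 33·293909003971416 + 8157066380563 = 9707154197437291 → 272049013368288143/9707154197437291
APPEND 32: p_12 = 32·272049013368288143 + 8236982015963957 = 8713805409801184533, q_12 = 32·9707154197437291 + 293909003971416 = 310922843321964728 → 8713805409801184533/310922843321964728
APPEND 2: p_13 = 2·8713805409801184533 + 272049013368288143 = 17699659832970657209, q_13 = 2·310922843321964728 + 9707154197437291 = 631552840841366747 → 17699659832970657209/631552840841366747
APPEND 31: p_14 = 31·17699659832970657209 + 8713805409801184533 = 557403260231891558012, q_14 = 31·631552840841366747 + 310922843321964728 = 19889060909404333885 → 557403260231891558012/19889060909404333885
APPEND 18: p_15 = 18·557403260231891558012 + 17699659832970657209 = 10050958344007018701425, q_15 = 18·19889060909404333885 + 631552840841366747 = 358634649210119376677 → 10050958344007018701425/358634649210119376677
APPEND 16: p_16 = 16·10050958344007018701425 + 557403260231891558012 = 161372736764344190780812, q_16 = 16·358634649210119376677 + 19889060909404333885 = 5758043448271314360717 → 161372736764344190780812/5758043448271314360717
APPEND 49: p_17 = 49·161372736764344190780812 + 10050958344007018701425 = 7917315059796872366961213, q_17 = 49·5758043448271314360717 + 358634649210119376677 = 282502763614504523051810 → 7917315059796872366961213/282502763614504523051810
APPEND 45: p_18 = 45·7917315059796872366961213 + 161372736764344190780812 = 356440550427623600704035397, q_18 = 45·282502763614504523051810 + 5758043448271314360717 = 12718382406100974851692167 → 356440550427623600704035397/12718382406100974851692167

1093/39
1459266/52069
65700881/2344315
592767195/21150904
15477647951/552267819
7135722771725/254614271148
10050958344007018701425/358634649210119376677
161372736764344190780812/5758043448271314360717
7917315059796872366961213/282502763614504523051810
356440550427623600704035397/12718382406100974851692167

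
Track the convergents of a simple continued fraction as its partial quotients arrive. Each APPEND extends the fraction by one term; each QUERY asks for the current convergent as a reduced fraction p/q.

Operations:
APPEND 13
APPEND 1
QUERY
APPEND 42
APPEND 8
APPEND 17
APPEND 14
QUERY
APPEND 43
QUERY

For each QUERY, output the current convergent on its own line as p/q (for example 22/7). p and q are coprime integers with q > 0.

14/1
1160872/83057
50000071/3577359

APPEND 13: p_0 = 13·1 + 0 = 13, q_0 = 13·0 + 1 = 1 → 13/1
APPEND 1: p_1 = 1·13 + 1 = 14, q_1 = 1·1 + 0 = 1 → 14/1
APPEND 42: p_2 = 42·14 + 13 = 601, q_2 = 42·1 + 1 = 43 → 601/43
APPEND 8: p_3 = 8·601 + 14 = 4822, q_3 = 8·43 + 1 = 345 → 4822/345
APPEND 17: p_4 = 17·4822 + 601 = 82575, q_4 = 17·345 + 43 = 5908 → 82575/5908
APPEND 14: p_5 = 14·82575 + 4822 = 1160872, q_5 = 14·5908 + 345 = 83057 → 1160872/83057
APPEND 43: p_6 = 43·1160872 + 82575 = 50000071, q_6 = 43·83057 + 5908 = 3577359 → 50000071/3577359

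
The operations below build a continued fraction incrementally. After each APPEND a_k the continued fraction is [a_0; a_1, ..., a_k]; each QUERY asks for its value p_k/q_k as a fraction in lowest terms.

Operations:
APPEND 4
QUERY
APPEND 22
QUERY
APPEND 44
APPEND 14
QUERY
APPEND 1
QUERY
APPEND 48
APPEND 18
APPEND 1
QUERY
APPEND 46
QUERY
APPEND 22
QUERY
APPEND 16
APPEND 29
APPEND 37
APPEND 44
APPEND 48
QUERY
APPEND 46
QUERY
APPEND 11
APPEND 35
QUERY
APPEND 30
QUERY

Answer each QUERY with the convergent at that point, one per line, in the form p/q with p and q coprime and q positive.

APPEND 4: p_0 = 4·1 + 0 = 4, q_0 = 4·0 + 1 = 1 → 4/1
APPEND 22: p_1 = 22·4 + 1 = 89, q_1 = 22·1 + 0 = 22 → 89/22
APPEND 44: p_2 = 44·89 + 4 = 3920, q_2 = 44·22 + 1 = 969 → 3920/969
APPEND 14: p_3 = 14·3920 + 89 = 54969, q_3 = 14·969 + 22 = 13588 → 54969/13588
APPEND 1: p_4 = 1·54969 + 3920 = 58889, q_4 = 1·13588 + 969 = 14557 → 58889/14557
APPEND 48: p_5 = 48·58889 + 54969 = 2881641, q_5 = 48·14557 + 13588 = 712324 → 2881641/712324
APPEND 18: p_6 = 18·2881641 + 58889 = 51928427, q_6 = 18·712324 + 14557 = 12836389 → 51928427/12836389
APPEND 1: p_7 = 1·51928427 + 2881641 = 54810068, q_7 = 1·12836389 + 712324 = 13548713 → 54810068/13548713
APPEND 46: p_8 = 46·54810068 + 51928427 = 2573191555, q_8 = 46·13548713 + 12836389 = 636077187 → 2573191555/636077187
APPEND 22: p_9 = 22·2573191555 + 54810068 = 56665024278, q_9 = 22·636077187 + 13548713 = 14007246827 → 56665024278/14007246827
APPEND 16: p_10 = 16·56665024278 + 2573191555 = 909213580003, q_10 = 16·14007246827 + 636077187 = 224752026419 → 909213580003/224752026419
APPEND 29: p_11 = 29·909213580003 + 56665024278 = 26423858844365, q_11 = 29·224752026419 + 14007246827 = 6531816012978 → 26423858844365/6531816012978
APPEND 37: p_12 = 37·26423858844365 + 909213580003 = 978591990821508, q_12 = 37·6531816012978 + 224752026419 = 241901944506605 → 978591990821508/241901944506605
APPEND 44: p_13 = 44·978591990821508 + 26423858844365 = 43084471454990717, q_13 = 44·241901944506605 + 6531816012978 = 10650217374303598 → 43084471454990717/10650217374303598
APPEND 48: p_14 = 48·43084471454990717 + 978591990821508 = 2069033221830375924, q_14 = 48·10650217374303598 + 241901944506605 = 511452335911079309 → 2069033221830375924/511452335911079309
APPEND 46: p_15 = 46·2069033221830375924 + 43084471454990717 = 95218612675652283221, q_15 = 46·511452335911079309 + 10650217374303598 = 23537457669283951812 → 95218612675652283221/23537457669283951812
APPEND 11: p_16 = 11·95218612675652283221 + 2069033221830375924 = 1049473772654005491355, q_16 = 11·23537457669283951812 + 511452335911079309 = 259423486698034549241 → 1049473772654005491355/259423486698034549241
APPEND 35: p_17 = 35·1049473772654005491355 + 95218612675652283221 = 36826800655565844480646, q_17 = 35·259423486698034549241 + 23537457669283951812 = 9103359492100493175247 → 36826800655565844480646/9103359492100493175247
APPEND 30: p_18 = 30·36826800655565844480646 + 1049473772654005491355 = 1105853493439629339910735, q_18 = 30·9103359492100493175247 + 259423486698034549241 = 273360208249712829806651 → 1105853493439629339910735/273360208249712829806651

4/1
89/22
54969/13588
58889/14557
54810068/13548713
2573191555/636077187
56665024278/14007246827
2069033221830375924/511452335911079309
95218612675652283221/23537457669283951812
36826800655565844480646/9103359492100493175247
1105853493439629339910735/273360208249712829806651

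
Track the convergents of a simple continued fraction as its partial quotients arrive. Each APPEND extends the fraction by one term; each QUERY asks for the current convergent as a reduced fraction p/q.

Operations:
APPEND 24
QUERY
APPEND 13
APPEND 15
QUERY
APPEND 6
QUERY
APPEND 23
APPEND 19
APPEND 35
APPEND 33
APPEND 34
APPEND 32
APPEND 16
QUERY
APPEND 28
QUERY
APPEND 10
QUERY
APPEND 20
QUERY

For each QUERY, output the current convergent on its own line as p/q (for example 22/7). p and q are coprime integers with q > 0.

24/1
4719/196
28627/1189
255466242741441/10610590107379
7168990341376156/297758393358803
71945369656503001/2988194523695409
1446076383471436176/60061648867266983

APPEND 24: p_0 = 24·1 + 0 = 24, q_0 = 24·0 + 1 = 1 → 24/1
APPEND 13: p_1 = 13·24 + 1 = 313, q_1 = 13·1 + 0 = 13 → 313/13
APPEND 15: p_2 = 15·313 + 24 = 4719, q_2 = 15·13 + 1 = 196 → 4719/196
APPEND 6: p_3 = 6·4719 + 313 = 28627, q_3 = 6·196 + 13 = 1189 → 28627/1189
APPEND 23: p_4 = 23·28627 + 4719 = 663140, q_4 = 23·1189 + 196 = 27543 → 663140/27543
APPEND 19: p_5 = 19·663140 + 28627 = 12628287, q_5 = 19·27543 + 1189 = 524506 → 12628287/524506
APPEND 35: p_6 = 35·12628287 + 663140 = 442653185, q_6 = 35·524506 + 27543 = 18385253 → 442653185/18385253
APPEND 33: p_7 = 33·442653185 + 12628287 = 14620183392, q_7 = 33·18385253 + 524506 = 607237855 → 14620183392/607237855
APPEND 34: p_8 = 34·14620183392 + 442653185 = 497528888513, q_8 = 34·607237855 + 18385253 = 20664472323 → 497528888513/20664472323
APPEND 32: p_9 = 32·497528888513 + 14620183392 = 15935544615808, q_9 = 32·20664472323 + 607237855 = 661870352191 → 15935544615808/661870352191
APPEND 16: p_10 = 16·15935544615808 + 497528888513 = 255466242741441, q_10 = 16·661870352191 + 20664472323 = 10610590107379 → 255466242741441/10610590107379
APPEND 28: p_11 = 28·255466242741441 + 15935544615808 = 7168990341376156, q_11 = 28·10610590107379 + 661870352191 = 297758393358803 → 7168990341376156/297758393358803
APPEND 10: p_12 = 10·7168990341376156 + 255466242741441 = 71945369656503001, q_12 = 10·297758393358803 + 10610590107379 = 2988194523695409 → 71945369656503001/2988194523695409
APPEND 20: p_13 = 20·71945369656503001 + 7168990341376156 = 1446076383471436176, q_13 = 20·2988194523695409 + 297758393358803 = 60061648867266983 → 1446076383471436176/60061648867266983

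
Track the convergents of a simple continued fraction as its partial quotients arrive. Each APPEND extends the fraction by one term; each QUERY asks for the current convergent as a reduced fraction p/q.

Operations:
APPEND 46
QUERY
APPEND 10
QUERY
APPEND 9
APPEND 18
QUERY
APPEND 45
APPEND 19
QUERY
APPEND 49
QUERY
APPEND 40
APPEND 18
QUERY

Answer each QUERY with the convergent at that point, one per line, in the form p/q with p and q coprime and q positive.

46/1
461/10
75971/1648
65110881/1412417
3193856059/69282684
2303942214397/49978238670

APPEND 46: p_0 = 46·1 + 0 = 46, q_0 = 46·0 + 1 = 1 → 46/1
APPEND 10: p_1 = 10·46 + 1 = 461, q_1 = 10·1 + 0 = 10 → 461/10
APPEND 9: p_2 = 9·461 + 46 = 4195, q_2 = 9·10 + 1 = 91 → 4195/91
APPEND 18: p_3 = 18·4195 + 461 = 75971, q_3 = 18·91 + 10 = 1648 → 75971/1648
APPEND 45: p_4 = 45·75971 + 4195 = 3422890, q_4 = 45·1648 + 91 = 74251 → 3422890/74251
APPEND 19: p_5 = 19·3422890 + 75971 = 65110881, q_5 = 19·74251 + 1648 = 1412417 → 65110881/1412417
APPEND 49: p_6 = 49·65110881 + 3422890 = 3193856059, q_6 = 49·1412417 + 74251 = 69282684 → 3193856059/69282684
APPEND 40: p_7 = 40·3193856059 + 65110881 = 127819353241, q_7 = 40·69282684 + 1412417 = 2772719777 → 127819353241/2772719777
APPEND 18: p_8 = 18·127819353241 + 3193856059 = 2303942214397, q_8 = 18·2772719777 + 69282684 = 49978238670 → 2303942214397/49978238670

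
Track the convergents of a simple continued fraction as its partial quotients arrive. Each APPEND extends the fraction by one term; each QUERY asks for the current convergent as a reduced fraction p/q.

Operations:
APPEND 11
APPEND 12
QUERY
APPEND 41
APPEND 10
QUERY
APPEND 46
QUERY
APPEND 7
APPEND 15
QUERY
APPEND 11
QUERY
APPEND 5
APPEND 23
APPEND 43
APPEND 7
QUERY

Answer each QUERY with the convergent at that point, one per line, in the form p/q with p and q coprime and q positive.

APPEND 11: p_0 = 11·1 + 0 = 11, q_0 = 11·0 + 1 = 1 → 11/1
APPEND 12: p_1 = 12·11 + 1 = 133, q_1 = 12·1 + 0 = 12 → 133/12
APPEND 41: p_2 = 41·133 + 11 = 5464, q_2 = 41·12 + 1 = 493 → 5464/493
APPEND 10: p_3 = 10·5464 + 133 = 54773, q_3 = 10·493 + 12 = 4942 → 54773/4942
APPEND 46: p_4 = 46·54773 + 5464 = 2525022, q_4 = 46·4942 + 493 = 227825 → 2525022/227825
APPEND 7: p_5 = 7·2525022 + 54773 = 17729927, q_5 = 7·227825 + 4942 = 1599717 → 17729927/1599717
APPEND 15: p_6 = 15·17729927 + 2525022 = 268473927, q_6 = 15·1599717 + 227825 = 24223580 → 268473927/24223580
APPEND 11: p_7 = 11·268473927 + 17729927 = 2970943124, q_7 = 11·24223580 + 1599717 = 268059097 → 2970943124/268059097
APPEND 5: p_8 = 5·2970943124 + 268473927 = 15123189547, q_8 = 5·268059097 + 24223580 = 1364519065 → 15123189547/1364519065
APPEND 23: p_9 = 23·15123189547 + 2970943124 = 350804302705, q_9 = 23·1364519065 + 268059097 = 31651997592 → 350804302705/31651997592
APPEND 43: p_10 = 43·350804302705 + 15123189547 = 15099708205862, q_10 = 43·31651997592 + 1364519065 = 1362400415521 → 15099708205862/1362400415521
APPEND 7: p_11 = 7·15099708205862 + 350804302705 = 106048761743739, q_11 = 7·1362400415521 + 31651997592 = 9568454906239 → 106048761743739/9568454906239

133/12
54773/4942
2525022/227825
268473927/24223580
2970943124/268059097
106048761743739/9568454906239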